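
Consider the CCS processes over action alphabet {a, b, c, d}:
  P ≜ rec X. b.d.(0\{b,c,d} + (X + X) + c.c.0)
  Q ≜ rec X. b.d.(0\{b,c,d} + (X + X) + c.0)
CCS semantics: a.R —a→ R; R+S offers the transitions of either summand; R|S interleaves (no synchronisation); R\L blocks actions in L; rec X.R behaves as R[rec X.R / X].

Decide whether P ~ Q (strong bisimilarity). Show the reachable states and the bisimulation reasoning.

LTS(P): 5 reachable states
  p0 = rec X. b.d.(0\{b,c,d} + (X + X) + c.c.0) | -b-> p1
  p1 = d.(0\{b,c,d} + ((rec X. b.d.(0\{b,c,d} + (X + X) + c.c.0)) + (rec X. b.d.(0\{b,c,d} + (X + X) + c.c.0))) + c.c.0) | -d-> p2
  p2 = 0\{b,c,d} + ((rec X. b.d.(0\{b,c,d} + (X + X) + c.c.0)) + (rec X. b.d.(0\{b,c,d} + (X + X) + c.c.0))) + c.c.0 | -b-> p1, -c-> p3
  p3 = c.0 | -c-> p4
  p4 = 0 | ∅
LTS(Q): 4 reachable states
  q0 = rec X. b.d.(0\{b,c,d} + (X + X) + c.0) | -b-> q1
  q1 = d.(0\{b,c,d} + ((rec X. b.d.(0\{b,c,d} + (X + X) + c.0)) + (rec X. b.d.(0\{b,c,d} + (X + X) + c.0))) + c.0) | -d-> q2
  q2 = 0\{b,c,d} + ((rec X. b.d.(0\{b,c,d} + (X + X) + c.0)) + (rec X. b.d.(0\{b,c,d} + (X + X) + c.0))) + c.0 | -b-> q1, -c-> q3
  q3 = 0 | ∅
Bisimilarity quotient blocks:
  B0 = {p0}
  B1 = {p1}
  B2 = {p2}
  B3 = {p3}
  B4 = {p4, q3}
  B5 = {q0}
  B6 = {q1}
  B7 = {q2}
p0 ∈ B0, q0 ∈ B5 → different blocks

P ≁ Q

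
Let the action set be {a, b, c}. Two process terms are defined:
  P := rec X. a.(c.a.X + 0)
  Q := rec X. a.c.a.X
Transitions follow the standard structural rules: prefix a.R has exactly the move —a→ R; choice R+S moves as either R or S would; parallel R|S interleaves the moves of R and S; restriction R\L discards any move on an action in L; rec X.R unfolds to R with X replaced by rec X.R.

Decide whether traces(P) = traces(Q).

traces(P) = traces(Q)

P's transition system — 3 states:
  u0 = rec X. a.(c.a.X + 0) → ··a··> u1
  u1 = c.a.(rec X. a.(c.a.X + 0)) + 0 → ··c··> u2
  u2 = a.(rec X. a.(c.a.X + 0)) → ··a··> u0
Q's transition system — 3 states:
  v0 = rec X. a.c.a.X → ··a··> v1
  v1 = c.a.(rec X. a.c.a.X) → ··c··> v2
  v2 = a.(rec X. a.c.a.X) → ··a··> v0
Partition-refinement fixed point:
  B0 = {u0, v0}
  B1 = {u1, v1}
  B2 = {u2, v2}
u0 ∈ B0, v0 ∈ B0 → same block
Bisimilar ⇒ trace-equivalent.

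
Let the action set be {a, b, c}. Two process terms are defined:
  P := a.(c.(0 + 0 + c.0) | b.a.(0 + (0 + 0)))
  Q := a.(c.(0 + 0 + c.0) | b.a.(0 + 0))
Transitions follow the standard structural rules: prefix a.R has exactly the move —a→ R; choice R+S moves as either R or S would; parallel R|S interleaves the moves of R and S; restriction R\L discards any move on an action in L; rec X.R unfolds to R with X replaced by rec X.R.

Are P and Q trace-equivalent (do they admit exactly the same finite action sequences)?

Reachable graph of P (10 states):
  u0 = a.(c.(0 + 0 + c.0) | b.a.(0 + (0 + 0))) → -a-> u1
  u1 = c.(0 + 0 + c.0) | b.a.(0 + (0 + 0)) → -b-> u2, -c-> u3
  u2 = c.(0 + 0 + c.0) | a.(0 + (0 + 0)) → -a-> u4, -c-> u5
  u3 = (0 + 0 + c.0) | b.a.(0 + (0 + 0)) → -b-> u5, -c-> u6
  u4 = c.(0 + 0 + c.0) | (0 + (0 + 0)) → -c-> u7
  u5 = (0 + 0 + c.0) | a.(0 + (0 + 0)) → -a-> u7, -c-> u8
  u6 = 0 | b.a.(0 + (0 + 0)) → -b-> u8
  u7 = (0 + 0 + c.0) | (0 + (0 + 0)) → -c-> u9
  u8 = 0 | a.(0 + (0 + 0)) → -a-> u9
  u9 = 0 | (0 + (0 + 0)) → ·
Reachable graph of Q (10 states):
  v0 = a.(c.(0 + 0 + c.0) | b.a.(0 + 0)) → -a-> v1
  v1 = c.(0 + 0 + c.0) | b.a.(0 + 0) → -b-> v2, -c-> v3
  v2 = c.(0 + 0 + c.0) | a.(0 + 0) → -a-> v4, -c-> v5
  v3 = (0 + 0 + c.0) | b.a.(0 + 0) → -b-> v5, -c-> v6
  v4 = c.(0 + 0 + c.0) | (0 + 0) → -c-> v7
  v5 = (0 + 0 + c.0) | a.(0 + 0) → -a-> v7, -c-> v8
  v6 = 0 | b.a.(0 + 0) → -b-> v8
  v7 = (0 + 0 + c.0) | (0 + 0) → -c-> v9
  v8 = 0 | a.(0 + 0) → -a-> v9
  v9 = 0 | (0 + 0) → ·
Bisimilarity quotient blocks:
  B0 = {u0, v0}
  B1 = {u1, v1}
  B2 = {u3, v3}
  B3 = {u5, v5}
  B4 = {u8, v8}
  B5 = {u9, v9}
  B6 = {u7, v7}
  B7 = {u6, v6}
  B8 = {u2, v2}
  B9 = {u4, v4}
u0 ∈ B0, v0 ∈ B0 → same block
Bisimilar ⇒ trace-equivalent.

traces(P) = traces(Q)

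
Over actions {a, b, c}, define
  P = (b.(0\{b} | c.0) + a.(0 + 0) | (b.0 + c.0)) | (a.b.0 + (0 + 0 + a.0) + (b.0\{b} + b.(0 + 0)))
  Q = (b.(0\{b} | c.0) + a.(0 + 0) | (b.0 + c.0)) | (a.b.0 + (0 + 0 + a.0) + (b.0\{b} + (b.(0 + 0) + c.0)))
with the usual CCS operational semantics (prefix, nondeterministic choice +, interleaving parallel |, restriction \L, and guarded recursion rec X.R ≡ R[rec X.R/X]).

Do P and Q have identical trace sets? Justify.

NO — witness ⟨cc⟩

P's transition system — 30 states:
  p0 = (b.(0\{b} | c.0) + a.(0 + 0) | (b.0 + c.0)) | (a.b.0 + (0 + 0 + a.0) + (b.0\{b} + b.(0 + 0))) ⊢ —a→ p1, —a→ p2, —a→ p3, —b→ p4, —b→ p5, —b→ p6, —b→ p7, —c→ p7
  p1 = (0 + 0) | (b.0 + c.0) | (a.b.0 + (0 + 0 + a.0) + (b.0\{b} + b.(0 + 0))) ⊢ —a→ p8, —a→ p9, —b→ p10, —b→ p11, —b→ p12, —c→ p12
  p2 = (b.(0\{b} | c.0) + a.(0 + 0) | (b.0 + c.0)) | 0 ⊢ —a→ p8, —b→ p13, —b→ p14, —c→ p14
  p3 = (b.(0\{b} | c.0) + a.(0 + 0) | (b.0 + c.0)) | b.0 ⊢ —a→ p9, —b→ p15, —b→ p16, —b→ p2, —c→ p16
  p4 = (b.(0\{b} | c.0) + a.(0 + 0) | (b.0 + c.0)) | (0 + 0) ⊢ —a→ p10, —b→ p17, —b→ p18, —c→ p18
  p5 = (b.(0\{b} | c.0) + a.(0 + 0) | (b.0 + c.0)) | 0\{b} ⊢ —a→ p11, —b→ p19, —b→ p20, —c→ p20
  p6 = 0\{b} | c.0 | (a.b.0 + (0 + 0 + a.0) + (b.0\{b} + b.(0 + 0))) ⊢ —a→ p13, —a→ p15, —b→ p17, —b→ p19, —c→ p21
  p7 = a.(0 + 0) | 0 | (a.b.0 + (0 + 0 + a.0) + (b.0\{b} + b.(0 + 0))) ⊢ —a→ p12, —a→ p14, —a→ p16, —b→ p18, —b→ p20
  p8 = (0 + 0) | (b.0 + c.0) | 0 ⊢ —b→ p22, —c→ p22
  p9 = (0 + 0) | (b.0 + c.0) | b.0 ⊢ —b→ p23, —b→ p8, —c→ p23
  p10 = (0 + 0) | (b.0 + c.0) | (0 + 0) ⊢ —b→ p24, —c→ p24
  p11 = (0 + 0) | (b.0 + c.0) | 0\{b} ⊢ —b→ p25, —c→ p25
  p12 = (0 + 0) | 0 | (a.b.0 + (0 + 0 + a.0) + (b.0\{b} + b.(0 + 0))) ⊢ —a→ p22, —a→ p23, —b→ p24, —b→ p25
  p13 = 0\{b} | c.0 | 0 ⊢ —c→ p26
  p14 = a.(0 + 0) | 0 | 0 ⊢ —a→ p22
  p15 = 0\{b} | c.0 | b.0 ⊢ —b→ p13, —c→ p27
  p16 = a.(0 + 0) | 0 | b.0 ⊢ —a→ p23, —b→ p14
  p17 = 0\{b} | c.0 | (0 + 0) ⊢ —c→ p28
  p18 = a.(0 + 0) | 0 | (0 + 0) ⊢ —a→ p24
  p19 = 0\{b} | c.0 | 0\{b} ⊢ —c→ p29
  p20 = a.(0 + 0) | 0 | 0\{b} ⊢ —a→ p25
  p21 = 0\{b} | 0 | (a.b.0 + (0 + 0 + a.0) + (b.0\{b} + b.(0 + 0))) ⊢ —a→ p26, —a→ p27, —b→ p28, —b→ p29
  p22 = (0 + 0) | 0 | 0 ⊢ deadlocked
  p23 = (0 + 0) | 0 | b.0 ⊢ —b→ p22
  p24 = (0 + 0) | 0 | (0 + 0) ⊢ deadlocked
  p25 = (0 + 0) | 0 | 0\{b} ⊢ deadlocked
  p26 = 0\{b} | 0 | 0 ⊢ deadlocked
  p27 = 0\{b} | 0 | b.0 ⊢ —b→ p26
  p28 = 0\{b} | 0 | (0 + 0) ⊢ deadlocked
  p29 = 0\{b} | 0 | 0\{b} ⊢ deadlocked
Q's transition system — 30 states:
  q0 = (b.(0\{b} | c.0) + a.(0 + 0) | (b.0 + c.0)) | (a.b.0 + (0 + 0 + a.0) + (b.0\{b} + (b.(0 + 0) + c.0))) ⊢ —a→ q1, —a→ q2, —a→ q3, —b→ q4, —b→ q5, —b→ q6, —b→ q7, —c→ q2, —c→ q7
  q1 = (0 + 0) | (b.0 + c.0) | (a.b.0 + (0 + 0 + a.0) + (b.0\{b} + (b.(0 + 0) + c.0))) ⊢ —a→ q8, —a→ q9, —b→ q10, —b→ q11, —b→ q12, —c→ q12, —c→ q8
  q2 = (b.(0\{b} | c.0) + a.(0 + 0) | (b.0 + c.0)) | 0 ⊢ —a→ q8, —b→ q13, —b→ q14, —c→ q14
  q3 = (b.(0\{b} | c.0) + a.(0 + 0) | (b.0 + c.0)) | b.0 ⊢ —a→ q9, —b→ q15, —b→ q16, —b→ q2, —c→ q16
  q4 = (b.(0\{b} | c.0) + a.(0 + 0) | (b.0 + c.0)) | (0 + 0) ⊢ —a→ q10, —b→ q17, —b→ q18, —c→ q18
  q5 = (b.(0\{b} | c.0) + a.(0 + 0) | (b.0 + c.0)) | 0\{b} ⊢ —a→ q11, —b→ q19, —b→ q20, —c→ q20
  q6 = 0\{b} | c.0 | (a.b.0 + (0 + 0 + a.0) + (b.0\{b} + (b.(0 + 0) + c.0))) ⊢ —a→ q13, —a→ q15, —b→ q17, —b→ q19, —c→ q13, —c→ q21
  q7 = a.(0 + 0) | 0 | (a.b.0 + (0 + 0 + a.0) + (b.0\{b} + (b.(0 + 0) + c.0))) ⊢ —a→ q12, —a→ q14, —a→ q16, —b→ q18, —b→ q20, —c→ q14
  q8 = (0 + 0) | (b.0 + c.0) | 0 ⊢ —b→ q22, —c→ q22
  q9 = (0 + 0) | (b.0 + c.0) | b.0 ⊢ —b→ q23, —b→ q8, —c→ q23
  q10 = (0 + 0) | (b.0 + c.0) | (0 + 0) ⊢ —b→ q24, —c→ q24
  q11 = (0 + 0) | (b.0 + c.0) | 0\{b} ⊢ —b→ q25, —c→ q25
  q12 = (0 + 0) | 0 | (a.b.0 + (0 + 0 + a.0) + (b.0\{b} + (b.(0 + 0) + c.0))) ⊢ —a→ q22, —a→ q23, —b→ q24, —b→ q25, —c→ q22
  q13 = 0\{b} | c.0 | 0 ⊢ —c→ q26
  q14 = a.(0 + 0) | 0 | 0 ⊢ —a→ q22
  q15 = 0\{b} | c.0 | b.0 ⊢ —b→ q13, —c→ q27
  q16 = a.(0 + 0) | 0 | b.0 ⊢ —a→ q23, —b→ q14
  q17 = 0\{b} | c.0 | (0 + 0) ⊢ —c→ q28
  q18 = a.(0 + 0) | 0 | (0 + 0) ⊢ —a→ q24
  q19 = 0\{b} | c.0 | 0\{b} ⊢ —c→ q29
  q20 = a.(0 + 0) | 0 | 0\{b} ⊢ —a→ q25
  q21 = 0\{b} | 0 | (a.b.0 + (0 + 0 + a.0) + (b.0\{b} + (b.(0 + 0) + c.0))) ⊢ —a→ q26, —a→ q27, —b→ q28, —b→ q29, —c→ q26
  q22 = (0 + 0) | 0 | 0 ⊢ deadlocked
  q23 = (0 + 0) | 0 | b.0 ⊢ —b→ q22
  q24 = (0 + 0) | 0 | (0 + 0) ⊢ deadlocked
  q25 = (0 + 0) | 0 | 0\{b} ⊢ deadlocked
  q26 = 0\{b} | 0 | 0 ⊢ deadlocked
  q27 = 0\{b} | 0 | b.0 ⊢ —b→ q26
  q28 = 0\{b} | 0 | (0 + 0) ⊢ deadlocked
  q29 = 0\{b} | 0 | 0\{b} ⊢ deadlocked
Executing cc from Q (initial set {q0}):
  step 1 (c): {q2, q7}
  step 2 (c): {q14}
  — Q admits the full trace.
Executing cc from P (initial set {p0}):
  step 1 (c): {p7}
  step 2 (c): no successor for P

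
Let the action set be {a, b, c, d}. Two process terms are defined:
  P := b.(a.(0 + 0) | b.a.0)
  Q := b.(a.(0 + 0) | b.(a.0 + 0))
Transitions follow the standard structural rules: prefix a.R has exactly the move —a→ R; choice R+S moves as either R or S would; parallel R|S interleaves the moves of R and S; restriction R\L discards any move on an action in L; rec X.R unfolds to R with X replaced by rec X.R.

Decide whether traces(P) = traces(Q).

P's transition system — 7 states:
  s0 = b.(a.(0 + 0) | b.a.0) has moves --b--▸ s1
  s1 = a.(0 + 0) | b.a.0 has moves --a--▸ s2, --b--▸ s3
  s2 = (0 + 0) | b.a.0 has moves --b--▸ s4
  s3 = a.(0 + 0) | a.0 has moves --a--▸ s4, --a--▸ s5
  s4 = (0 + 0) | a.0 has moves --a--▸ s6
  s5 = a.(0 + 0) | 0 has moves --a--▸ s6
  s6 = (0 + 0) | 0 has moves ·
Q's transition system — 7 states:
  t0 = b.(a.(0 + 0) | b.(a.0 + 0)) has moves --b--▸ t1
  t1 = a.(0 + 0) | b.(a.0 + 0) has moves --a--▸ t2, --b--▸ t3
  t2 = (0 + 0) | b.(a.0 + 0) has moves --b--▸ t4
  t3 = a.(0 + 0) | (a.0 + 0) has moves --a--▸ t4, --a--▸ t5
  t4 = (0 + 0) | (a.0 + 0) has moves --a--▸ t6
  t5 = a.(0 + 0) | 0 has moves --a--▸ t6
  t6 = (0 + 0) | 0 has moves ·
Bisimilarity quotient blocks:
  B0 = {s0, t0}
  B1 = {s1, t1}
  B2 = {s3, t3}
  B3 = {s4, s5, t4, t5}
  B4 = {s6, t6}
  B5 = {s2, t2}
s0 ∈ B0, t0 ∈ B0 → same block
Bisimilar ⇒ trace-equivalent.

trace-equivalent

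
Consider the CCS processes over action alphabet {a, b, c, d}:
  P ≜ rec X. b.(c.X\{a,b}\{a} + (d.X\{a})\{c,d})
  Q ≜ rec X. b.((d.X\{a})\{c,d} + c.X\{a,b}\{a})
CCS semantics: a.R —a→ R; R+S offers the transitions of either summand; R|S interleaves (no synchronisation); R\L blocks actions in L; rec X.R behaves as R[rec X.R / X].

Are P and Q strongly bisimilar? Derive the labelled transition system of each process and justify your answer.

Reachable graph of P (3 states):
  m0 = rec X. b.(c.X\{a,b}\{a} + (d.X\{a})\{c,d}) has moves --b--▸ m1
  m1 = c.(rec X. b.(c.X\{a,b}\{a} + (d.X\{a})\{c,d}))\{a,b}\{a} + (d.(rec X. b.(c.X\{a,b}\{a} + (d.X\{a})\{c,d}))\{a})\{c,d} has moves --c--▸ m2
  m2 = (rec X. b.(c.X\{a,b}\{a} + (d.X\{a})\{c,d}))\{a,b}\{a} has moves (no moves)
Reachable graph of Q (3 states):
  n0 = rec X. b.((d.X\{a})\{c,d} + c.X\{a,b}\{a}) has moves --b--▸ n1
  n1 = (d.(rec X. b.((d.X\{a})\{c,d} + c.X\{a,b}\{a}))\{a})\{c,d} + c.(rec X. b.((d.X\{a})\{c,d} + c.X\{a,b}\{a}))\{a,b}\{a} has moves --c--▸ n2
  n2 = (rec X. b.((d.X\{a})\{c,d} + c.X\{a,b}\{a}))\{a,b}\{a} has moves (no moves)
Coarsest stable partition (strong bisimilarity classes):
  B0 = {m0, n0}
  B1 = {m1, n1}
  B2 = {m2, n2}
m0 ∈ B0, n0 ∈ B0 → same block

bisimilar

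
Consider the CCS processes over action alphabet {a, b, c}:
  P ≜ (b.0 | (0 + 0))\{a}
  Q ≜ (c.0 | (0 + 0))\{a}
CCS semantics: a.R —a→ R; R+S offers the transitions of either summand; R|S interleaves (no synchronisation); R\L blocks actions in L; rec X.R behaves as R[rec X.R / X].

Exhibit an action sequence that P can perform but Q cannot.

b

Reachable graph of P (2 states):
  u0 = (b.0 | (0 + 0))\{a} → =b=> u1
  u1 = (0 | (0 + 0))\{a} → (no moves)
Reachable graph of Q (2 states):
  v0 = (c.0 | (0 + 0))\{a} → =c=> v1
  v1 = (0 | (0 + 0))\{a} → (no moves)
Run σ = ⟨b⟩ on P: start {u0}
  after b @ step 1: {u1}
  — P admits the full trace.
Run σ = ⟨b⟩ on Q: start {v0}
  after b @ step 1: ∅ (Q stuck)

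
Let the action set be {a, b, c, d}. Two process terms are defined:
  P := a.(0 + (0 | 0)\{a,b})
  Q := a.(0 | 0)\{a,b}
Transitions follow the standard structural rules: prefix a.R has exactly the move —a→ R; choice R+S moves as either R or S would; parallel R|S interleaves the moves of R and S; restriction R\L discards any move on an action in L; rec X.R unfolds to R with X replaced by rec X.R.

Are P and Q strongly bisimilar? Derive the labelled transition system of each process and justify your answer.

bisimilar

Reachable graph of P (2 states):
  s0 = a.(0 + (0 | 0)\{a,b}) :: -a-> s1
  s1 = 0 + (0 | 0)\{a,b} :: deadlocked
Reachable graph of Q (2 states):
  t0 = a.(0 | 0)\{a,b} :: -a-> t1
  t1 = (0 | 0)\{a,b} :: deadlocked
Partition-refinement fixed point:
  B0 = {s0, t0}
  B1 = {s1, t1}
s0 ∈ B0, t0 ∈ B0 → same block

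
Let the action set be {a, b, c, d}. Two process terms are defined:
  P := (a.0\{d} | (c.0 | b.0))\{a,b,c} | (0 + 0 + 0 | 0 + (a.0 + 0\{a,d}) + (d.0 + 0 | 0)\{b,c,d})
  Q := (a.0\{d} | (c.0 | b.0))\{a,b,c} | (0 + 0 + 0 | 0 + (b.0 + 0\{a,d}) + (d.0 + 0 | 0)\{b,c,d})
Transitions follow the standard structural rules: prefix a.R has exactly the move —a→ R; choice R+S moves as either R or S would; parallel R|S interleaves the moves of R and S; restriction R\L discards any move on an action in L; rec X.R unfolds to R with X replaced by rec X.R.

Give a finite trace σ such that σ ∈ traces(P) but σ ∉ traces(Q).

Reachable graph of P (2 states):
  s0 = (a.0\{d} | (c.0 | b.0))\{a,b,c} | (0 + 0 + 0 | 0 + (a.0 + 0\{a,d}) + (d.0 + 0 | 0)\{b,c,d}) → ··a··> s1
  s1 = (a.0\{d} | (c.0 | b.0))\{a,b,c} | 0 → deadlocked
Reachable graph of Q (2 states):
  t0 = (a.0\{d} | (c.0 | b.0))\{a,b,c} | (0 + 0 + 0 | 0 + (b.0 + 0\{a,d}) + (d.0 + 0 | 0)\{b,c,d}) → ··b··> t1
  t1 = (a.0\{d} | (c.0 | b.0))\{a,b,c} | 0 → deadlocked
Executing a from P (initial set {s0}):
  after a @ step 1: {s1}
  ✓ P
Executing a from Q (initial set {t0}):
  after a @ step 1: ∅ (Q stuck)

a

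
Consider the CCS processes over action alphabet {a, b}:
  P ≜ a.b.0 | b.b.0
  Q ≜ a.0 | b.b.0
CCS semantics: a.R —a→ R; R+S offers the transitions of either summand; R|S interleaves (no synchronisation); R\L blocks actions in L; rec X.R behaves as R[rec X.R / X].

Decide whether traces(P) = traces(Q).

Reachable graph of P (9 states):
  p0 = a.b.0 | b.b.0 → -a-> p1, -b-> p2
  p1 = b.0 | b.b.0 → -b-> p3, -b-> p4
  p2 = a.b.0 | b.0 → -a-> p4, -b-> p5
  p3 = 0 | b.b.0 → -b-> p6
  p4 = b.0 | b.0 → -b-> p6, -b-> p7
  p5 = a.b.0 | 0 → -a-> p7
  p6 = 0 | b.0 → -b-> p8
  p7 = b.0 | 0 → -b-> p8
  p8 = 0 | 0 → ∅
Reachable graph of Q (6 states):
  q0 = a.0 | b.b.0 → -a-> q1, -b-> q2
  q1 = 0 | b.b.0 → -b-> q3
  q2 = a.0 | b.0 → -a-> q3, -b-> q4
  q3 = 0 | b.0 → -b-> q5
  q4 = a.0 | 0 → -a-> q5
  q5 = 0 | 0 → ∅
Run σ = ⟨abbb⟩ on P: start {p0}
  after a @ step 1: {p1}
  after b @ step 2: {p3, p4}
  after b @ step 3: {p6, p7}
  after b @ step 4: {p8}
  P completes σ.
Run σ = ⟨abbb⟩ on Q: start {q0}
  after a @ step 1: {q1}
  after b @ step 2: {q3}
  after b @ step 3: {q5}
  after b @ step 4: ∅  — Q cannot continue

traces(P) ≠ traces(Q) — witness ⟨abbb⟩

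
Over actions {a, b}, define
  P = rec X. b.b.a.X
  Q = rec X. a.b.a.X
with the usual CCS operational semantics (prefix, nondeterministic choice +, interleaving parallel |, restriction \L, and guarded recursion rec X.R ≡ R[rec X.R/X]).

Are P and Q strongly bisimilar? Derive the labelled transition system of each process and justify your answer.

P ≁ Q

P's transition system — 3 states:
  p0 = rec X. b.b.a.X has moves --b--▸ p1
  p1 = b.a.(rec X. b.b.a.X) has moves --b--▸ p2
  p2 = a.(rec X. b.b.a.X) has moves --a--▸ p0
Q's transition system — 3 states:
  q0 = rec X. a.b.a.X has moves --a--▸ q1
  q1 = b.a.(rec X. a.b.a.X) has moves --b--▸ q2
  q2 = a.(rec X. a.b.a.X) has moves --a--▸ q0
Bisimilarity quotient blocks:
  B0 = {p0}
  B1 = {p1}
  B2 = {p2}
  B3 = {q0}
  B4 = {q1}
  B5 = {q2}
p0 ∈ B0, q0 ∈ B3 → different blocks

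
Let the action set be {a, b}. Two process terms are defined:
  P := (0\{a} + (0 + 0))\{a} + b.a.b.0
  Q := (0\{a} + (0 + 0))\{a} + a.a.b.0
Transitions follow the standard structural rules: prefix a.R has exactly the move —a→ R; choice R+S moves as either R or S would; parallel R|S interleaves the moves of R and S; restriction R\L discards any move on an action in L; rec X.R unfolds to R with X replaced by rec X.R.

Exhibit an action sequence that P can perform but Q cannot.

LTS(P): 4 reachable states
  u0 = (0\{a} + (0 + 0))\{a} + b.a.b.0 :: =b=> u1
  u1 = a.b.0 :: =a=> u2
  u2 = b.0 :: =b=> u3
  u3 = 0 :: ∅
LTS(Q): 4 reachable states
  v0 = (0\{a} + (0 + 0))\{a} + a.a.b.0 :: =a=> v1
  v1 = a.b.0 :: =a=> v2
  v2 = b.0 :: =b=> v3
  v3 = 0 :: ∅
Executing b from P (initial set {u0}):
  step 1 (b): {u1}
  — P admits the full trace.
Executing b from Q (initial set {v0}):
  step 1 (b): ∅ (Q stuck)

b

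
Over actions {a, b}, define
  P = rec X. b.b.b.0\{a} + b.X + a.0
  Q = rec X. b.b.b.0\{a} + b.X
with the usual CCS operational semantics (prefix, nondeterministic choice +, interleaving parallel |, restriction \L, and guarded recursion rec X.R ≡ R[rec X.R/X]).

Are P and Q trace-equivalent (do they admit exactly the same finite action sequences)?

traces(P) ≠ traces(Q) — witness ⟨a⟩

P's transition system — 5 states:
  u0 = rec X. b.b.b.0\{a} + b.X + a.0 has moves =a=> u1, =b=> u0, =b=> u2
  u1 = 0 has moves ∅
  u2 = b.b.0\{a} has moves =b=> u3
  u3 = b.0\{a} has moves =b=> u4
  u4 = 0\{a} has moves ∅
Q's transition system — 4 states:
  v0 = rec X. b.b.b.0\{a} + b.X has moves =b=> v0, =b=> v1
  v1 = b.b.0\{a} has moves =b=> v2
  v2 = b.0\{a} has moves =b=> v3
  v3 = 0\{a} has moves ∅
Executing a from P (initial set {u0}):
  step 1 (a): {u1}
  — P admits the full trace.
Executing a from Q (initial set {v0}):
  step 1 (a): ∅ (Q stuck)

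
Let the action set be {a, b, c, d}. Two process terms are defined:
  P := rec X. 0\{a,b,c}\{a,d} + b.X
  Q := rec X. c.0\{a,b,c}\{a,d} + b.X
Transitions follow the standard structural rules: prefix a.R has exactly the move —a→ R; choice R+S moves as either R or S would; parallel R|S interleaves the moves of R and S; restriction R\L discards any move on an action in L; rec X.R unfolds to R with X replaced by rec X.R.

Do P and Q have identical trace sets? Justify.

LTS(P): 1 reachable states
  u0 = rec X. 0\{a,b,c}\{a,d} + b.X | --b--▸ u0
LTS(Q): 2 reachable states
  v0 = rec X. c.0\{a,b,c}\{a,d} + b.X | --b--▸ v0, --c--▸ v1
  v1 = 0\{a,b,c}\{a,d} | ·
Run σ = ⟨c⟩ on Q: start {v0}
  step 1 (c): {v1}
  — Q admits the full trace.
Run σ = ⟨c⟩ on P: start {u0}
  step 1 (c): no successor for P

traces(P) ≠ traces(Q) — witness ⟨c⟩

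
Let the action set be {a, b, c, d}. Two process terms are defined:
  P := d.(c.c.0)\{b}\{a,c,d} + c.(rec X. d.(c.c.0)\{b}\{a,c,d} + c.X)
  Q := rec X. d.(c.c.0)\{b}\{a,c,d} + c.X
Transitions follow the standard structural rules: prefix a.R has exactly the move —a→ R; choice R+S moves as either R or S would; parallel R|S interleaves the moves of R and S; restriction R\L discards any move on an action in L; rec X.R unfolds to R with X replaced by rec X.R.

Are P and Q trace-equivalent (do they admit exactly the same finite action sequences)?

Reachable graph of P (3 states):
  u0 = d.(c.c.0)\{b}\{a,c,d} + c.(rec X. d.(c.c.0)\{b}\{a,c,d} + c.X) ⊢ --c--▸ u1, --d--▸ u2
  u1 = rec X. d.(c.c.0)\{b}\{a,c,d} + c.X ⊢ --c--▸ u1, --d--▸ u2
  u2 = (c.c.0)\{b}\{a,c,d} ⊢ ·
Reachable graph of Q (2 states):
  v0 = rec X. d.(c.c.0)\{b}\{a,c,d} + c.X ⊢ --c--▸ v0, --d--▸ v1
  v1 = (c.c.0)\{b}\{a,c,d} ⊢ ·
Partition-refinement fixed point:
  B0 = {u0, u1, v0}
  B1 = {u2, v1}
u0 ∈ B0, v0 ∈ B0 → same block
Bisimilar ⇒ trace-equivalent.

traces(P) = traces(Q)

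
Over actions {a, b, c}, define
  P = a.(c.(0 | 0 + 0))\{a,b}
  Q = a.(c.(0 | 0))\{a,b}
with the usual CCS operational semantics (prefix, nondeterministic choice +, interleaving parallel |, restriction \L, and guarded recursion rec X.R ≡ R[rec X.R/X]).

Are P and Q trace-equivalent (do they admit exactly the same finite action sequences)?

YES

P's transition system — 3 states:
  s0 = a.(c.(0 | 0 + 0))\{a,b} has moves —a→ s1
  s1 = (c.(0 | 0 + 0))\{a,b} has moves —c→ s2
  s2 = (0 | 0 + 0)\{a,b} has moves ∅
Q's transition system — 3 states:
  t0 = a.(c.(0 | 0))\{a,b} has moves —a→ t1
  t1 = (c.(0 | 0))\{a,b} has moves —c→ t2
  t2 = (0 | 0)\{a,b} has moves ∅
Coarsest stable partition (strong bisimilarity classes):
  B0 = {s0, t0}
  B1 = {s1, t1}
  B2 = {s2, t2}
s0 ∈ B0, t0 ∈ B0 → same block
Bisimilar ⇒ trace-equivalent.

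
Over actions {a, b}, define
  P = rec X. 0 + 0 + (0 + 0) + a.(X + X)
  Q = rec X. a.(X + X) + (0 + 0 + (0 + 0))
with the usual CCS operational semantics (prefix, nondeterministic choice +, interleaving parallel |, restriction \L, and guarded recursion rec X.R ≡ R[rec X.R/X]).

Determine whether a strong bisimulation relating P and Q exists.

Reachable graph of P (2 states):
  p0 = rec X. 0 + 0 + (0 + 0) + a.(X + X) :: =a=> p1
  p1 = (rec X. 0 + 0 + (0 + 0) + a.(X + X)) + (rec X. 0 + 0 + (0 + 0) + a.(X + X)) :: =a=> p1
Reachable graph of Q (2 states):
  q0 = rec X. a.(X + X) + (0 + 0 + (0 + 0)) :: =a=> q1
  q1 = (rec X. a.(X + X) + (0 + 0 + (0 + 0))) + (rec X. a.(X + X) + (0 + 0 + (0 + 0))) :: =a=> q1
Bisimilarity quotient blocks:
  B0 = {p0, p1, q0, q1}
p0 ∈ B0, q0 ∈ B0 → same block

bisimilar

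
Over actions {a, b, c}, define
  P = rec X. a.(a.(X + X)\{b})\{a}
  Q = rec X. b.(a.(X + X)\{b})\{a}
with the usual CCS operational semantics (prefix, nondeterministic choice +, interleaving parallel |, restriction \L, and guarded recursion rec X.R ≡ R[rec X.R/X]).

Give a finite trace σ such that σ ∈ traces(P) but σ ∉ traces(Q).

a

Reachable graph of P (2 states):
  p0 = rec X. a.(a.(X + X)\{b})\{a} ⊢ --a--▸ p1
  p1 = (a.((rec X. a.(a.(X + X)\{b})\{a}) + (rec X. a.(a.(X + X)\{b})\{a}))\{b})\{a} ⊢ stopped
Reachable graph of Q (2 states):
  q0 = rec X. b.(a.(X + X)\{b})\{a} ⊢ --b--▸ q1
  q1 = (a.((rec X. b.(a.(X + X)\{b})\{a}) + (rec X. b.(a.(X + X)\{b})\{a}))\{b})\{a} ⊢ stopped
Run σ = ⟨a⟩ on P: start {p0}
  [1] a ⇒ {p1}
  P completes σ.
Run σ = ⟨a⟩ on Q: start {q0}
  [1] a ⇒ no successor for Q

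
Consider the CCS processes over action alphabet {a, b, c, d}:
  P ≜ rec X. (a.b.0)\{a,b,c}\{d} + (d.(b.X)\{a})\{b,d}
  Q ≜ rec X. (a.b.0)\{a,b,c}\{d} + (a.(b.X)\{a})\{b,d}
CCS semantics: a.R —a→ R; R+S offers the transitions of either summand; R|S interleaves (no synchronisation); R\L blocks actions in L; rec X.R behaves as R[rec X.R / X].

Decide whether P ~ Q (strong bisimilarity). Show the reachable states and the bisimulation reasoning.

Reachable graph of P (1 states):
  s0 = rec X. (a.b.0)\{a,b,c}\{d} + (d.(b.X)\{a})\{b,d} has moves deadlocked
Reachable graph of Q (2 states):
  t0 = rec X. (a.b.0)\{a,b,c}\{d} + (a.(b.X)\{a})\{b,d} has moves —a→ t1
  t1 = (b.(rec X. (a.b.0)\{a,b,c}\{d} + (a.(b.X)\{a})\{b,d}))\{a}\{b,d} has moves deadlocked
Bisimilarity quotient blocks:
  B0 = {s0, t1}
  B1 = {t0}
s0 ∈ B0, t0 ∈ B1 → different blocks

P ≁ Q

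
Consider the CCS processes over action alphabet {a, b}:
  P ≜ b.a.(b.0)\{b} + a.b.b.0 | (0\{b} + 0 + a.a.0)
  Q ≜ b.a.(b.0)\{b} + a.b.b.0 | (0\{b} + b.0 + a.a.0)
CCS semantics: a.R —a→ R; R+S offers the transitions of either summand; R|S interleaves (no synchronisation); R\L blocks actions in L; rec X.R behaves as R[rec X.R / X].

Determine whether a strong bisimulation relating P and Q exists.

LTS(P): 14 reachable states
  u0 = b.a.(b.0)\{b} + a.b.b.0 | (0\{b} + 0 + a.a.0) → =a=> u1, =a=> u2, =b=> u3
  u1 = a.b.b.0 | a.0 → =a=> u4, =a=> u5
  u2 = b.b.0 | (0\{b} + 0 + a.a.0) → =a=> u5, =b=> u6
  u3 = a.(b.0)\{b} → =a=> u7
  u4 = a.b.b.0 | 0 → =a=> u8
  u5 = b.b.0 | a.0 → =a=> u8, =b=> u9
  u6 = b.0 | (0\{b} + 0 + a.a.0) → =a=> u9, =b=> u10
  u7 = (b.0)\{b} → (no moves)
  u8 = b.b.0 | 0 → =b=> u11
  u9 = b.0 | a.0 → =a=> u11, =b=> u12
  u10 = 0 | (0\{b} + 0 + a.a.0) → =a=> u12
  u11 = b.0 | 0 → =b=> u13
  u12 = 0 | a.0 → =a=> u13
  u13 = 0 | 0 → (no moves)
LTS(Q): 14 reachable states
  v0 = b.a.(b.0)\{b} + a.b.b.0 | (0\{b} + b.0 + a.a.0) → =a=> v1, =a=> v2, =b=> v3, =b=> v4
  v1 = a.b.b.0 | a.0 → =a=> v4, =a=> v5
  v2 = b.b.0 | (0\{b} + b.0 + a.a.0) → =a=> v5, =b=> v6, =b=> v7
  v3 = a.(b.0)\{b} → =a=> v8
  v4 = a.b.b.0 | 0 → =a=> v7
  v5 = b.b.0 | a.0 → =a=> v7, =b=> v9
  v6 = b.0 | (0\{b} + b.0 + a.a.0) → =a=> v9, =b=> v10, =b=> v11
  v7 = b.b.0 | 0 → =b=> v11
  v8 = (b.0)\{b} → (no moves)
  v9 = b.0 | a.0 → =a=> v11, =b=> v12
  v10 = 0 | (0\{b} + b.0 + a.a.0) → =a=> v12, =b=> v13
  v11 = b.0 | 0 → =b=> v13
  v12 = 0 | a.0 → =a=> v13
  v13 = 0 | 0 → (no moves)
Bisimilarity quotient blocks:
  B0 = {u0}
  B1 = {u2}
  B2 = {u6}
  B3 = {u9, v9}
  B4 = {u12, u3, v12, v3}
  B5 = {u13, u7, v13, v8}
  B6 = {u11, v11}
  B7 = {u10}
  B8 = {u5, v5}
  B9 = {u8, v7}
  B10 = {u1, v1}
  B11 = {u4, v4}
  B12 = {v0}
  B13 = {v2}
  B14 = {v6}
  B15 = {v10}
u0 ∈ B0, v0 ∈ B12 → different blocks

not bisimilar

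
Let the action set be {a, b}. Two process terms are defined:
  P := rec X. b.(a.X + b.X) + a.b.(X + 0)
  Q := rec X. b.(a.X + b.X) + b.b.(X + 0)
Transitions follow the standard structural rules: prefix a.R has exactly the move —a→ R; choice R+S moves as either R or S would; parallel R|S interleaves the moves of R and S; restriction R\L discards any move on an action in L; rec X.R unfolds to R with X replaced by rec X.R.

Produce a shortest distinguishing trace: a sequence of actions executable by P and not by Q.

P's transition system — 4 states:
  s0 = rec X. b.(a.X + b.X) + a.b.(X + 0) has moves =a=> s1, =b=> s2
  s1 = b.((rec X. b.(a.X + b.X) + a.b.(X + 0)) + 0) has moves =b=> s3
  s2 = a.(rec X. b.(a.X + b.X) + a.b.(X + 0)) + b.(rec X. b.(a.X + b.X) + a.b.(X + 0)) has moves =a=> s0, =b=> s0
  s3 = (rec X. b.(a.X + b.X) + a.b.(X + 0)) + 0 has moves =a=> s1, =b=> s2
Q's transition system — 4 states:
  t0 = rec X. b.(a.X + b.X) + b.b.(X + 0) has moves =b=> t1, =b=> t2
  t1 = a.(rec X. b.(a.X + b.X) + b.b.(X + 0)) + b.(rec X. b.(a.X + b.X) + b.b.(X + 0)) has moves =a=> t0, =b=> t0
  t2 = b.((rec X. b.(a.X + b.X) + b.b.(X + 0)) + 0) has moves =b=> t3
  t3 = (rec X. b.(a.X + b.X) + b.b.(X + 0)) + 0 has moves =b=> t1, =b=> t2
Trace ⟨a⟩ through P, begin at {s0}:
  after a @ step 1: {s1}
  — P admits the full trace.
Trace ⟨a⟩ through Q, begin at {t0}:
  after a @ step 1: ∅  — Q cannot continue

a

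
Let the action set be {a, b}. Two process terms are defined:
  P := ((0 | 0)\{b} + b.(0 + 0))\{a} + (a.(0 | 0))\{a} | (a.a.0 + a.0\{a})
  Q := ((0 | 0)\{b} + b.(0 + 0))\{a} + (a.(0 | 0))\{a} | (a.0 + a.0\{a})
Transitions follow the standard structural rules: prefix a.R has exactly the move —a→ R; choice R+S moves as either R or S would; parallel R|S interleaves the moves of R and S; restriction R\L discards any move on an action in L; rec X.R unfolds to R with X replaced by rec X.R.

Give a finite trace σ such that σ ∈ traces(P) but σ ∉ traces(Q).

P's transition system — 5 states:
  m0 = ((0 | 0)\{b} + b.(0 + 0))\{a} + (a.(0 | 0))\{a} | (a.a.0 + a.0\{a}) :: —a→ m1, —a→ m2, —b→ m3
  m1 = (a.(0 | 0))\{a} | 0\{a} :: stopped
  m2 = (a.(0 | 0))\{a} | a.0 :: —a→ m4
  m3 = (0 + 0)\{a} :: stopped
  m4 = (a.(0 | 0))\{a} | 0 :: stopped
Q's transition system — 4 states:
  n0 = ((0 | 0)\{b} + b.(0 + 0))\{a} + (a.(0 | 0))\{a} | (a.0 + a.0\{a}) :: —a→ n1, —a→ n2, —b→ n3
  n1 = (a.(0 | 0))\{a} | 0 :: stopped
  n2 = (a.(0 | 0))\{a} | 0\{a} :: stopped
  n3 = (0 + 0)\{a} :: stopped
Trace ⟨aa⟩ through P, begin at {m0}:
  after a @ step 1: {m1, m2}
  after a @ step 2: {m4}
  P completes σ.
Trace ⟨aa⟩ through Q, begin at {n0}:
  after a @ step 1: {n1, n2}
  after a @ step 2: no successor for Q

aa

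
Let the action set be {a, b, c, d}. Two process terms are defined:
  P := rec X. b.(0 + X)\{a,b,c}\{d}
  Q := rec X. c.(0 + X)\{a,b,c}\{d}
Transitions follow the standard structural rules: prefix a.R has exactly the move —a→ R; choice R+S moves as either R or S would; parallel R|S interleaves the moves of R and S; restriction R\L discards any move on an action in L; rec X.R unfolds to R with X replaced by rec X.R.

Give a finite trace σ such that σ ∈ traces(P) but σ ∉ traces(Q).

Reachable graph of P (2 states):
  p0 = rec X. b.(0 + X)\{a,b,c}\{d} :: =b=> p1
  p1 = (0 + (rec X. b.(0 + X)\{a,b,c}\{d}))\{a,b,c}\{d} :: (no moves)
Reachable graph of Q (2 states):
  q0 = rec X. c.(0 + X)\{a,b,c}\{d} :: =c=> q1
  q1 = (0 + (rec X. c.(0 + X)\{a,b,c}\{d}))\{a,b,c}\{d} :: (no moves)
Executing b from P (initial set {p0}):
  after b @ step 1: {p1}
  — P admits the full trace.
Executing b from Q (initial set {q0}):
  after b @ step 1: ∅ (Q stuck)

b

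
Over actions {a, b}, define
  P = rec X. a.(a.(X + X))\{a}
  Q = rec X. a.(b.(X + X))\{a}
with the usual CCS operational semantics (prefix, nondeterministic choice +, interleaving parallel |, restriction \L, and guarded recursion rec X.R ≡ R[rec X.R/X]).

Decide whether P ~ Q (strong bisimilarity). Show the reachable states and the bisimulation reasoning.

NO

LTS(P): 2 reachable states
  m0 = rec X. a.(a.(X + X))\{a} → =a=> m1
  m1 = (a.((rec X. a.(a.(X + X))\{a}) + (rec X. a.(a.(X + X))\{a})))\{a} → ·
LTS(Q): 3 reachable states
  n0 = rec X. a.(b.(X + X))\{a} → =a=> n1
  n1 = (b.((rec X. a.(b.(X + X))\{a}) + (rec X. a.(b.(X + X))\{a})))\{a} → =b=> n2
  n2 = ((rec X. a.(b.(X + X))\{a}) + (rec X. a.(b.(X + X))\{a}))\{a} → ·
Bisimilarity quotient blocks:
  B0 = {m0}
  B1 = {m1, n2}
  B2 = {n0}
  B3 = {n1}
m0 ∈ B0, n0 ∈ B2 → different blocks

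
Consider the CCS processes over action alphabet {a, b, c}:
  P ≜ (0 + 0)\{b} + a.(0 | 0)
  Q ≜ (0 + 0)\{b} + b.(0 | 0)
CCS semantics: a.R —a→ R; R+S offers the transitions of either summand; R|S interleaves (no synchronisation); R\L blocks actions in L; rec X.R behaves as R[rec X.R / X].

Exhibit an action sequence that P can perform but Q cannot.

a

Reachable graph of P (2 states):
  u0 = (0 + 0)\{b} + a.(0 | 0) → =a=> u1
  u1 = 0 | 0 → ∅
Reachable graph of Q (2 states):
  v0 = (0 + 0)\{b} + b.(0 | 0) → =b=> v1
  v1 = 0 | 0 → ∅
Executing a from P (initial set {u0}):
  after a @ step 1: {u1}
  — P admits the full trace.
Executing a from Q (initial set {v0}):
  after a @ step 1: no successor for Q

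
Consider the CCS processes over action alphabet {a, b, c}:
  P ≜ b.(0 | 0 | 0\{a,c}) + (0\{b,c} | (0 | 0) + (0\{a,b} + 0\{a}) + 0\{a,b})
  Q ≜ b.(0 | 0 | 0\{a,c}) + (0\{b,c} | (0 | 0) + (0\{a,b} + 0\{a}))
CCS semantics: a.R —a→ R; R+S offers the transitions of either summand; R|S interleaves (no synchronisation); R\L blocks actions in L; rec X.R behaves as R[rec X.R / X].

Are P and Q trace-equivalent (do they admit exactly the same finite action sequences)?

trace-equivalent

P's transition system — 2 states:
  m0 = b.(0 | 0 | 0\{a,c}) + (0\{b,c} | (0 | 0) + (0\{a,b} + 0\{a}) + 0\{a,b}) | =b=> m1
  m1 = 0 | 0 | 0\{a,c} | ·
Q's transition system — 2 states:
  n0 = b.(0 | 0 | 0\{a,c}) + (0\{b,c} | (0 | 0) + (0\{a,b} + 0\{a})) | =b=> n1
  n1 = 0 | 0 | 0\{a,c} | ·
Partition-refinement fixed point:
  B0 = {m0, n0}
  B1 = {m1, n1}
m0 ∈ B0, n0 ∈ B0 → same block
Bisimilar ⇒ trace-equivalent.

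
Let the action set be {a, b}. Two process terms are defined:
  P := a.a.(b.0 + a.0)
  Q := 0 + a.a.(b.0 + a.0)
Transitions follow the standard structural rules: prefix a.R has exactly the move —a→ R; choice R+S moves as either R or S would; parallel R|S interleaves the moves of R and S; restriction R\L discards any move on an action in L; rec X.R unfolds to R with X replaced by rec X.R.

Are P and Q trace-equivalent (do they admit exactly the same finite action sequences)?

LTS(P): 4 reachable states
  s0 = a.a.(b.0 + a.0) → —a→ s1
  s1 = a.(b.0 + a.0) → —a→ s2
  s2 = b.0 + a.0 → —a→ s3, —b→ s3
  s3 = 0 → stopped
LTS(Q): 4 reachable states
  t0 = 0 + a.a.(b.0 + a.0) → —a→ t1
  t1 = a.(b.0 + a.0) → —a→ t2
  t2 = b.0 + a.0 → —a→ t3, —b→ t3
  t3 = 0 → stopped
Bisimilarity quotient blocks:
  B0 = {s0, t0}
  B1 = {s1, t1}
  B2 = {s2, t2}
  B3 = {s3, t3}
s0 ∈ B0, t0 ∈ B0 → same block
Bisimilar ⇒ trace-equivalent.

YES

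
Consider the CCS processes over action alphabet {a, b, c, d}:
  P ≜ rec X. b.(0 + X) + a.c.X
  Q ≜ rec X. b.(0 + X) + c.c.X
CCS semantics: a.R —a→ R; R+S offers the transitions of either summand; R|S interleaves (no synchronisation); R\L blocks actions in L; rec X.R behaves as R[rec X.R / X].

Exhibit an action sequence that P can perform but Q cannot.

LTS(P): 3 reachable states
  p0 = rec X. b.(0 + X) + a.c.X ⊢ ··a··> p1, ··b··> p2
  p1 = c.(rec X. b.(0 + X) + a.c.X) ⊢ ··c··> p0
  p2 = 0 + (rec X. b.(0 + X) + a.c.X) ⊢ ··a··> p1, ··b··> p2
LTS(Q): 3 reachable states
  q0 = rec X. b.(0 + X) + c.c.X ⊢ ··b··> q1, ··c··> q2
  q1 = 0 + (rec X. b.(0 + X) + c.c.X) ⊢ ··b··> q1, ··c··> q2
  q2 = c.(rec X. b.(0 + X) + c.c.X) ⊢ ··c··> q0
Trace ⟨a⟩ through P, begin at {p0}:
  step 1 (a): {p1}
  — P admits the full trace.
Trace ⟨a⟩ through Q, begin at {q0}:
  step 1 (a): ∅  — Q cannot continue

a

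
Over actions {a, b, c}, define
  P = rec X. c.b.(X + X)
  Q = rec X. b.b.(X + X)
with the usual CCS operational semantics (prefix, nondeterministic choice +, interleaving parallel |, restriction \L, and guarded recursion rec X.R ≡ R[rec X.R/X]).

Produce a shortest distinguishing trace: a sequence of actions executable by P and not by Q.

P's transition system — 3 states:
  m0 = rec X. c.b.(X + X) → —c→ m1
  m1 = b.((rec X. c.b.(X + X)) + (rec X. c.b.(X + X))) → —b→ m2
  m2 = (rec X. c.b.(X + X)) + (rec X. c.b.(X + X)) → —c→ m1
Q's transition system — 3 states:
  n0 = rec X. b.b.(X + X) → —b→ n1
  n1 = b.((rec X. b.b.(X + X)) + (rec X. b.b.(X + X))) → —b→ n2
  n2 = (rec X. b.b.(X + X)) + (rec X. b.b.(X + X)) → —b→ n1
Executing c from P (initial set {m0}):
  after c @ step 1: {m1}
  P completes σ.
Executing c from Q (initial set {n0}):
  after c @ step 1: ∅ (Q stuck)

c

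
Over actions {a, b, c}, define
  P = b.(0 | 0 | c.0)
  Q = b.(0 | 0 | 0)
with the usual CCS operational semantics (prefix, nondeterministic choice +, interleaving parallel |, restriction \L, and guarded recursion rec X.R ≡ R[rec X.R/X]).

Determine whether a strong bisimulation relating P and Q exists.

not bisimilar

Reachable graph of P (3 states):
  s0 = b.(0 | 0 | c.0) :: --b--▸ s1
  s1 = 0 | 0 | c.0 :: --c--▸ s2
  s2 = 0 | 0 | 0 :: (no moves)
Reachable graph of Q (2 states):
  t0 = b.(0 | 0 | 0) :: --b--▸ t1
  t1 = 0 | 0 | 0 :: (no moves)
Partition-refinement fixed point:
  B0 = {s0}
  B1 = {s1}
  B2 = {s2, t1}
  B3 = {t0}
s0 ∈ B0, t0 ∈ B3 → different blocks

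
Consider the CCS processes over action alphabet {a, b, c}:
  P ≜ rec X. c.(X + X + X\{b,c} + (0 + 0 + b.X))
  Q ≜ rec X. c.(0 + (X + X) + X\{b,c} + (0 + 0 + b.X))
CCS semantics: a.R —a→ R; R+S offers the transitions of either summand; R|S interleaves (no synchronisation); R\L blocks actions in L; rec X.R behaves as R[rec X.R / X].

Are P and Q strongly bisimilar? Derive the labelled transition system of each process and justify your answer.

YES

LTS(P): 2 reachable states
  s0 = rec X. c.(X + X + X\{b,c} + (0 + 0 + b.X)) :: -c-> s1
  s1 = (rec X. c.(X + X + X\{b,c} + (0 + 0 + b.X))) + (rec X. c.(X + X + X\{b,c} + (0 + 0 + b.X))) + (rec X. c.(X + X + X\{b,c} + (0 + 0 + b.X)))\{b,c} + (0 + 0 + b.(rec X. c.(X + X + X\{b,c} + (0 + 0 + b.X)))) :: -b-> s0, -c-> s1
LTS(Q): 2 reachable states
  t0 = rec X. c.(0 + (X + X) + X\{b,c} + (0 + 0 + b.X)) :: -c-> t1
  t1 = 0 + ((rec X. c.(0 + (X + X) + X\{b,c} + (0 + 0 + b.X))) + (rec X. c.(0 + (X + X) + X\{b,c} + (0 + 0 + b.X)))) + (rec X. c.(0 + (X + X) + X\{b,c} + (0 + 0 + b.X)))\{b,c} + (0 + 0 + b.(rec X. c.(0 + (X + X) + X\{b,c} + (0 + 0 + b.X)))) :: -b-> t0, -c-> t1
Partition-refinement fixed point:
  B0 = {s0, t0}
  B1 = {s1, t1}
s0 ∈ B0, t0 ∈ B0 → same block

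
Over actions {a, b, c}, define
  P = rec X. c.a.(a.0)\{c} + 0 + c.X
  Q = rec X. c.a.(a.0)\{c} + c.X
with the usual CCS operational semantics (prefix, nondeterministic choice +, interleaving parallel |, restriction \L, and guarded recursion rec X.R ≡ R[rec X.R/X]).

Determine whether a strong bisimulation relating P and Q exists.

bisimilar

P's transition system — 4 states:
  u0 = rec X. c.a.(a.0)\{c} + 0 + c.X has moves ··c··> u0, ··c··> u1
  u1 = a.(a.0)\{c} has moves ··a··> u2
  u2 = (a.0)\{c} has moves ··a··> u3
  u3 = 0\{c} has moves stopped
Q's transition system — 4 states:
  v0 = rec X. c.a.(a.0)\{c} + c.X has moves ··c··> v0, ··c··> v1
  v1 = a.(a.0)\{c} has moves ··a··> v2
  v2 = (a.0)\{c} has moves ··a··> v3
  v3 = 0\{c} has moves stopped
Bisimilarity quotient blocks:
  B0 = {u0, v0}
  B1 = {u1, v1}
  B2 = {u2, v2}
  B3 = {u3, v3}
u0 ∈ B0, v0 ∈ B0 → same block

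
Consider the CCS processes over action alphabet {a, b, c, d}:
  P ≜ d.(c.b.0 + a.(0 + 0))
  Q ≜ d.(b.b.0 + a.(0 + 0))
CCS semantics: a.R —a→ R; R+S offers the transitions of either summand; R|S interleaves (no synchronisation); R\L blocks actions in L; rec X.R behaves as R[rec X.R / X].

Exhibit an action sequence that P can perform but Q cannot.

P's transition system — 5 states:
  p0 = d.(c.b.0 + a.(0 + 0)) :: =d=> p1
  p1 = c.b.0 + a.(0 + 0) :: =a=> p2, =c=> p3
  p2 = 0 + 0 :: ∅
  p3 = b.0 :: =b=> p4
  p4 = 0 :: ∅
Q's transition system — 5 states:
  q0 = d.(b.b.0 + a.(0 + 0)) :: =d=> q1
  q1 = b.b.0 + a.(0 + 0) :: =a=> q2, =b=> q3
  q2 = 0 + 0 :: ∅
  q3 = b.0 :: =b=> q4
  q4 = 0 :: ∅
Trace ⟨dc⟩ through P, begin at {p0}:
  [1] d ⇒ {p1}
  [2] c ⇒ {p3}
  — P admits the full trace.
Trace ⟨dc⟩ through Q, begin at {q0}:
  [1] d ⇒ {q1}
  [2] c ⇒ ∅  — Q cannot continue

dc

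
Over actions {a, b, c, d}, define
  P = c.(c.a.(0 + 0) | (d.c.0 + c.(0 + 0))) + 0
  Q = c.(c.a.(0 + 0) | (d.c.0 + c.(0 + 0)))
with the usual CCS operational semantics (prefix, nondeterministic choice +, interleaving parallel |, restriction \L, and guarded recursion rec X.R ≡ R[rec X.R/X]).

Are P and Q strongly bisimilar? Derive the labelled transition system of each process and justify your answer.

P's transition system — 13 states:
  s0 = c.(c.a.(0 + 0) | (d.c.0 + c.(0 + 0))) + 0 → —c→ s1
  s1 = c.a.(0 + 0) | (d.c.0 + c.(0 + 0)) → —c→ s2, —c→ s3, —d→ s4
  s2 = a.(0 + 0) | (d.c.0 + c.(0 + 0)) → —a→ s5, —c→ s6, —d→ s7
  s3 = c.a.(0 + 0) | (0 + 0) → —c→ s6
  s4 = c.a.(0 + 0) | c.0 → —c→ s7, —c→ s8
  s5 = (0 + 0) | (d.c.0 + c.(0 + 0)) → —c→ s9, —d→ s10
  s6 = a.(0 + 0) | (0 + 0) → —a→ s9
  s7 = a.(0 + 0) | c.0 → —a→ s10, —c→ s11
  s8 = c.a.(0 + 0) | 0 → —c→ s11
  s9 = (0 + 0) | (0 + 0) → stopped
  s10 = (0 + 0) | c.0 → —c→ s12
  s11 = a.(0 + 0) | 0 → —a→ s12
  s12 = (0 + 0) | 0 → stopped
Q's transition system — 13 states:
  t0 = c.(c.a.(0 + 0) | (d.c.0 + c.(0 + 0))) → —c→ t1
  t1 = c.a.(0 + 0) | (d.c.0 + c.(0 + 0)) → —c→ t2, —c→ t3, —d→ t4
  t2 = a.(0 + 0) | (d.c.0 + c.(0 + 0)) → —a→ t5, —c→ t6, —d→ t7
  t3 = c.a.(0 + 0) | (0 + 0) → —c→ t6
  t4 = c.a.(0 + 0) | c.0 → —c→ t7, —c→ t8
  t5 = (0 + 0) | (d.c.0 + c.(0 + 0)) → —c→ t9, —d→ t10
  t6 = a.(0 + 0) | (0 + 0) → —a→ t9
  t7 = a.(0 + 0) | c.0 → —a→ t10, —c→ t11
  t8 = c.a.(0 + 0) | 0 → —c→ t11
  t9 = (0 + 0) | (0 + 0) → stopped
  t10 = (0 + 0) | c.0 → —c→ t12
  t11 = a.(0 + 0) | 0 → —a→ t12
  t12 = (0 + 0) | 0 → stopped
Bisimilarity quotient blocks:
  B0 = {s0, t0}
  B1 = {s1, t1}
  B2 = {s2, t2}
  B3 = {s5, t5}
  B4 = {s12, s9, t12, t9}
  B5 = {s10, t10}
  B6 = {s7, t7}
  B7 = {s11, s6, t11, t6}
  B8 = {s4, t4}
  B9 = {s3, s8, t3, t8}
s0 ∈ B0, t0 ∈ B0 → same block

P ~ Q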